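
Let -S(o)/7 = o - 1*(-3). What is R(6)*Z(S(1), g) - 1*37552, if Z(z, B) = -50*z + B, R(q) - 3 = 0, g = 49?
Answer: -33205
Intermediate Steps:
R(q) = 3 (R(q) = 3 + 0 = 3)
S(o) = -21 - 7*o (S(o) = -7*(o - 1*(-3)) = -7*(o + 3) = -7*(3 + o) = -21 - 7*o)
Z(z, B) = B - 50*z
R(6)*Z(S(1), g) - 1*37552 = 3*(49 - 50*(-21 - 7*1)) - 1*37552 = 3*(49 - 50*(-21 - 7)) - 37552 = 3*(49 - 50*(-28)) - 37552 = 3*(49 + 1400) - 37552 = 3*1449 - 37552 = 4347 - 37552 = -33205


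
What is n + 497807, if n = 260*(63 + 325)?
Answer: 598687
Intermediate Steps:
n = 100880 (n = 260*388 = 100880)
n + 497807 = 100880 + 497807 = 598687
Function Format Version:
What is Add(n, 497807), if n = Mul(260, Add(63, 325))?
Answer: 598687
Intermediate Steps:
n = 100880 (n = Mul(260, 388) = 100880)
Add(n, 497807) = Add(100880, 497807) = 598687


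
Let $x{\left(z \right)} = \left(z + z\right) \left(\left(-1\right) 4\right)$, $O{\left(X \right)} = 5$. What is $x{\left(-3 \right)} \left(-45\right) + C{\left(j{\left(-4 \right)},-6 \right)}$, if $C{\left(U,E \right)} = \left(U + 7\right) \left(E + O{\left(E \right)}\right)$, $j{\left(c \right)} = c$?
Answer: $-1083$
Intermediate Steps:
$C{\left(U,E \right)} = \left(5 + E\right) \left(7 + U\right)$ ($C{\left(U,E \right)} = \left(U + 7\right) \left(E + 5\right) = \left(7 + U\right) \left(5 + E\right) = \left(5 + E\right) \left(7 + U\right)$)
$x{\left(z \right)} = - 8 z$ ($x{\left(z \right)} = 2 z \left(-4\right) = - 8 z$)
$x{\left(-3 \right)} \left(-45\right) + C{\left(j{\left(-4 \right)},-6 \right)} = \left(-8\right) \left(-3\right) \left(-45\right) + \left(35 + 5 \left(-4\right) + 7 \left(-6\right) - -24\right) = 24 \left(-45\right) + \left(35 - 20 - 42 + 24\right) = -1080 - 3 = -1083$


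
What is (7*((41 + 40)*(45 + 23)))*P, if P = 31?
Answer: 1195236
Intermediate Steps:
(7*((41 + 40)*(45 + 23)))*P = (7*((41 + 40)*(45 + 23)))*31 = (7*(81*68))*31 = (7*5508)*31 = 38556*31 = 1195236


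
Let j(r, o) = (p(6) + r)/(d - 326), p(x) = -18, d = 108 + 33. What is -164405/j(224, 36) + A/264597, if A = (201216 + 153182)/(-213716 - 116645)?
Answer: 29872421676930733/202325630118 ≈ 1.4765e+5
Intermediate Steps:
A = -354398/330361 (A = 354398/(-330361) = 354398*(-1/330361) = -354398/330361 ≈ -1.0728)
d = 141
j(r, o) = 18/185 - r/185 (j(r, o) = (-18 + r)/(141 - 326) = (-18 + r)/(-185) = (-18 + r)*(-1/185) = 18/185 - r/185)
-164405/j(224, 36) + A/264597 = -164405/(18/185 - 1/185*224) - 354398/330361/264597 = -164405/(18/185 - 224/185) - 354398/330361*1/264597 = -164405/(-206/185) - 3982/982163253 = -164405*(-185/206) - 3982/982163253 = 30414925/206 - 3982/982163253 = 29872421676930733/202325630118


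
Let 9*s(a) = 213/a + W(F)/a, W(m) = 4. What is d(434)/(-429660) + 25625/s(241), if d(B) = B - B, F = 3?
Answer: 55580625/217 ≈ 2.5613e+5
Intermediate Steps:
d(B) = 0
s(a) = 217/(9*a) (s(a) = (213/a + 4/a)/9 = (217/a)/9 = 217/(9*a))
d(434)/(-429660) + 25625/s(241) = 0/(-429660) + 25625/(((217/9)/241)) = 0*(-1/429660) + 25625/(((217/9)*(1/241))) = 0 + 25625/(217/2169) = 0 + 25625*(2169/217) = 0 + 55580625/217 = 55580625/217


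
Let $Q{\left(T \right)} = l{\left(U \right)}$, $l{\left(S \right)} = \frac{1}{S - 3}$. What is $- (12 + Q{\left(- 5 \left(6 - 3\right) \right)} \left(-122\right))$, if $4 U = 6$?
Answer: $- \frac{280}{3} \approx -93.333$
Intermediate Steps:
$U = \frac{3}{2}$ ($U = \frac{1}{4} \cdot 6 = \frac{3}{2} \approx 1.5$)
$l{\left(S \right)} = \frac{1}{-3 + S}$
$Q{\left(T \right)} = - \frac{2}{3}$ ($Q{\left(T \right)} = \frac{1}{-3 + \frac{3}{2}} = \frac{1}{- \frac{3}{2}} = - \frac{2}{3}$)
$- (12 + Q{\left(- 5 \left(6 - 3\right) \right)} \left(-122\right)) = - (12 - - \frac{244}{3}) = - (12 + \frac{244}{3}) = \left(-1\right) \frac{280}{3} = - \frac{280}{3}$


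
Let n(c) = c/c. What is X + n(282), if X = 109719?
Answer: 109720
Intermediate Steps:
n(c) = 1
X + n(282) = 109719 + 1 = 109720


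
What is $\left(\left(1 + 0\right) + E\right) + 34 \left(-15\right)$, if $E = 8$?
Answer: $-501$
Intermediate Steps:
$\left(\left(1 + 0\right) + E\right) + 34 \left(-15\right) = \left(\left(1 + 0\right) + 8\right) + 34 \left(-15\right) = \left(1 + 8\right) - 510 = 9 - 510 = -501$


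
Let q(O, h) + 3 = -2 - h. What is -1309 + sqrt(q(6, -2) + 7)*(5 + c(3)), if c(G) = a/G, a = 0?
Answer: -1299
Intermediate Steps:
q(O, h) = -5 - h (q(O, h) = -3 + (-2 - h) = -5 - h)
c(G) = 0 (c(G) = 0/G = 0)
-1309 + sqrt(q(6, -2) + 7)*(5 + c(3)) = -1309 + sqrt((-5 - 1*(-2)) + 7)*(5 + 0) = -1309 + sqrt((-5 + 2) + 7)*5 = -1309 + sqrt(-3 + 7)*5 = -1309 + sqrt(4)*5 = -1309 + 2*5 = -1309 + 10 = -1299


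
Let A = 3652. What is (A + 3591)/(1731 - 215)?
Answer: 7243/1516 ≈ 4.7777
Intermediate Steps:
(A + 3591)/(1731 - 215) = (3652 + 3591)/(1731 - 215) = 7243/1516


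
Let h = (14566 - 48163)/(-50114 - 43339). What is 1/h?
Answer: 31151/11199 ≈ 2.7816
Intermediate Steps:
h = 11199/31151 (h = -33597/(-93453) = -33597*(-1/93453) = 11199/31151 ≈ 0.35951)
1/h = 1/(11199/31151) = 31151/11199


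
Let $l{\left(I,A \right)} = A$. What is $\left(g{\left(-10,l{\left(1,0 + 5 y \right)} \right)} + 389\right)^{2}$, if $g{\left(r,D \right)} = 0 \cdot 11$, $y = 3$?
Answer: $151321$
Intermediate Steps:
$g{\left(r,D \right)} = 0$
$\left(g{\left(-10,l{\left(1,0 + 5 y \right)} \right)} + 389\right)^{2} = \left(0 + 389\right)^{2} = 389^{2} = 151321$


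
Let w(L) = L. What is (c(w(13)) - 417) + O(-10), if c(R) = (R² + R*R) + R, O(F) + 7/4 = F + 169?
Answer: 365/4 ≈ 91.250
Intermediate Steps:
O(F) = 669/4 + F (O(F) = -7/4 + (F + 169) = -7/4 + (169 + F) = 669/4 + F)
c(R) = R + 2*R² (c(R) = (R² + R²) + R = 2*R² + R = R + 2*R²)
(c(w(13)) - 417) + O(-10) = (13*(1 + 2*13) - 417) + (669/4 - 10) = (13*(1 + 26) - 417) + 629/4 = (13*27 - 417) + 629/4 = (351 - 417) + 629/4 = -66 + 629/4 = 365/4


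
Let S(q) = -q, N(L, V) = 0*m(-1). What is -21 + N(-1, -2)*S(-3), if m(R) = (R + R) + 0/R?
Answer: -21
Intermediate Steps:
m(R) = 2*R (m(R) = 2*R + 0 = 2*R)
N(L, V) = 0 (N(L, V) = 0*(2*(-1)) = 0*(-2) = 0)
-21 + N(-1, -2)*S(-3) = -21 + 0*(-1*(-3)) = -21 + 0*3 = -21 + 0 = -21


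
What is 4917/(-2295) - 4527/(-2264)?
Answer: -247541/1731960 ≈ -0.14293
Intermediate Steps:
4917/(-2295) - 4527/(-2264) = 4917*(-1/2295) - 4527*(-1/2264) = -1639/765 + 4527/2264 = -247541/1731960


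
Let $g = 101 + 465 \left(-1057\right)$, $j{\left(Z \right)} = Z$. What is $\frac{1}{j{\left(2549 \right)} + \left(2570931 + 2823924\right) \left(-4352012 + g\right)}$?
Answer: $- \frac{1}{26129527022131} \approx -3.8271 \cdot 10^{-14}$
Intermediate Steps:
$g = -491404$ ($g = 101 - 491505 = -491404$)
$\frac{1}{j{\left(2549 \right)} + \left(2570931 + 2823924\right) \left(-4352012 + g\right)} = \frac{1}{2549 + \left(2570931 + 2823924\right) \left(-4352012 - 491404\right)} = \frac{1}{2549 + 5394855 \left(-4843416\right)} = \frac{1}{2549 - 26129527024680} = \frac{1}{-26129527022131} = - \frac{1}{26129527022131}$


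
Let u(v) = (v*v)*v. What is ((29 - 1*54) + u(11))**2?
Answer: 1705636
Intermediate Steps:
u(v) = v**3 (u(v) = v**2*v = v**3)
((29 - 1*54) + u(11))**2 = ((29 - 1*54) + 11**3)**2 = ((29 - 54) + 1331)**2 = (-25 + 1331)**2 = 1306**2 = 1705636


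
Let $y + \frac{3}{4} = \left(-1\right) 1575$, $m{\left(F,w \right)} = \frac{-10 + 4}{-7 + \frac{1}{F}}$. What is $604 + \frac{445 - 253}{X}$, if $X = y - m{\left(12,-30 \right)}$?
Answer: $\frac{105364068}{174479} \approx 603.88$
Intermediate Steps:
$m{\left(F,w \right)} = - \frac{6}{-7 + \frac{1}{F}}$
$y = - \frac{6303}{4}$ ($y = - \frac{3}{4} - 1575 = - \frac{6303}{4} \approx -1575.8$)
$X = - \frac{523437}{332}$ ($X = - \frac{6303}{4} - 6 \cdot 12 \frac{1}{-1 + 7 \cdot 12} = - \frac{6303}{4} - 6 \cdot 12 \frac{1}{-1 + 84} = - \frac{6303}{4} - 6 \cdot 12 \cdot \frac{1}{83} = - \frac{6303}{4} - \frac{72}{83} = - \frac{523437}{332} \approx -1576.6$)
$604 + \frac{445 - 253}{X} = 604 + \frac{445 - 253}{- \frac{523437}{332}} = 604 + 192 \left(- \frac{332}{523437}\right) = 604 - \frac{21248}{174479} = \frac{105364068}{174479}$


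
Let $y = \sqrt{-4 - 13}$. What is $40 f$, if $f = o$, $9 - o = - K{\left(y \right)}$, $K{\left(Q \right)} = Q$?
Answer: $360 + 40 i \sqrt{17} \approx 360.0 + 164.92 i$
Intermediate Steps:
$y = i \sqrt{17}$ ($y = \sqrt{-17} = i \sqrt{17} \approx 4.1231 i$)
$o = 9 + i \sqrt{17}$ ($o = 9 - - i \sqrt{17} = 9 + i \sqrt{17} \approx 9.0 + 4.1231 i$)
$f = 9 + i \sqrt{17} \approx 9.0 + 4.1231 i$
$40 f = 40 \left(9 + i \sqrt{17}\right) = 360 + 40 i \sqrt{17}$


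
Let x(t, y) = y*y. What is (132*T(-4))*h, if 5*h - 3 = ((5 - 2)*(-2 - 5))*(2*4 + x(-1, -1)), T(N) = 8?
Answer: -196416/5 ≈ -39283.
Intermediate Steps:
x(t, y) = y²
h = -186/5 (h = ⅗ + (((5 - 2)*(-2 - 5))*(2*4 + (-1)²))/5 = ⅗ + ((3*(-7))*(8 + 1))/5 = ⅗ + (-21*9)/5 = ⅗ + (⅕)*(-189) = ⅗ - 189/5 = -186/5 ≈ -37.200)
(132*T(-4))*h = (132*8)*(-186/5) = 1056*(-186/5) = -196416/5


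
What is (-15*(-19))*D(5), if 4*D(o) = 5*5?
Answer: 7125/4 ≈ 1781.3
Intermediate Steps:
D(o) = 25/4 (D(o) = (5*5)/4 = (¼)*25 = 25/4)
(-15*(-19))*D(5) = -15*(-19)*(25/4) = 285*(25/4) = 7125/4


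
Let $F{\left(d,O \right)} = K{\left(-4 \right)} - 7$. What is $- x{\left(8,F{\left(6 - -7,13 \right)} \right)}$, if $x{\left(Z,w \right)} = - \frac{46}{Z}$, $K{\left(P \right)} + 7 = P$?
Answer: $\frac{23}{4} \approx 5.75$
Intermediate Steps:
$K{\left(P \right)} = -7 + P$
$F{\left(d,O \right)} = -18$ ($F{\left(d,O \right)} = \left(-7 - 4\right) - 7 = -11 - 7 = -18$)
$- x{\left(8,F{\left(6 - -7,13 \right)} \right)} = - \frac{-46}{8} = \left(-1\right) \left(- \frac{23}{4}\right) = \frac{23}{4}$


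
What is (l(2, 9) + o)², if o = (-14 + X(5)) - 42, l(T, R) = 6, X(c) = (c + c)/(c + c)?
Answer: 2401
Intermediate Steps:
X(c) = 1 (X(c) = (2*c)/((2*c)) = (2*c)*(1/(2*c)) = 1)
o = -55 (o = (-14 + 1) - 42 = -13 - 42 = -55)
(l(2, 9) + o)² = (6 - 55)² = (-49)² = 2401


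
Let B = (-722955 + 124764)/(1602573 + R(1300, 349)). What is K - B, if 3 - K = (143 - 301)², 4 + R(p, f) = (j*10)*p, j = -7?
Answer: -37729675618/1511569 ≈ -24961.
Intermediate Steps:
R(p, f) = -4 - 70*p (R(p, f) = -4 + (-7*10)*p = -4 - 70*p)
B = -598191/1511569 (B = (-722955 + 124764)/(1602573 + (-4 - 70*1300)) = -598191/(1602573 + (-4 - 91000)) = -598191/(1602573 - 91004) = -598191/1511569 ≈ -0.39574)
K = -24961 (K = 3 - (143 - 301)² = 3 - 1*(-158)² = 3 - 1*24964 = 3 - 24964 = -24961)
K - B = -24961 - 1*(-598191/1511569) = -24961 + 598191/1511569 = -37729675618/1511569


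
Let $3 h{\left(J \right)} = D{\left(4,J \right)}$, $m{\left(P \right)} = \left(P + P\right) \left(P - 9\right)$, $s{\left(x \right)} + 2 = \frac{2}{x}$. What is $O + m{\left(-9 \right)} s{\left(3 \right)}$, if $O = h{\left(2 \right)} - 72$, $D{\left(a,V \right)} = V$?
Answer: $- \frac{1510}{3} \approx -503.33$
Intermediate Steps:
$s{\left(x \right)} = -2 + \frac{2}{x}$
$m{\left(P \right)} = 2 P \left(-9 + P\right)$
$h{\left(J \right)} = \frac{J}{3}$
$O = - \frac{214}{3}$ ($O = \frac{1}{3} \cdot 2 - 72 = \frac{2}{3} - 72 = - \frac{214}{3} \approx -71.333$)
$O + m{\left(-9 \right)} s{\left(3 \right)} = - \frac{214}{3} + 2 \left(-9\right) \left(-9 - 9\right) \left(-2 + \frac{2}{3}\right) = - \frac{214}{3} + 2 \left(-9\right) \left(-18\right) \left(-2 + 2 \cdot \frac{1}{3}\right) = - \frac{214}{3} + 324 \left(-2 + \frac{2}{3}\right) = - \frac{214}{3} + 324 \left(- \frac{4}{3}\right) = - \frac{214}{3} - 432 = - \frac{1510}{3}$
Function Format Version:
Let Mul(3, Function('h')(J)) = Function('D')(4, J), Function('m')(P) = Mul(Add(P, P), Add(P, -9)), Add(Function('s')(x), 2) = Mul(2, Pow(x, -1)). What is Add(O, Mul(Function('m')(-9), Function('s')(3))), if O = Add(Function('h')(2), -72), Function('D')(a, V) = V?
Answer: Rational(-1510, 3) ≈ -503.33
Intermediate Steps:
Function('s')(x) = Add(-2, Mul(2, Pow(x, -1)))
Function('m')(P) = Mul(2, P, Add(-9, P)) (Function('m')(P) = Mul(Mul(2, P), Add(-9, P)) = Mul(2, P, Add(-9, P)))
Function('h')(J) = Mul(Rational(1, 3), J)
O = Rational(-214, 3) (O = Add(Mul(Rational(1, 3), 2), -72) = Add(Rational(2, 3), -72) = Rational(-214, 3) ≈ -71.333)
Add(O, Mul(Function('m')(-9), Function('s')(3))) = Add(Rational(-214, 3), Mul(Mul(2, -9, Add(-9, -9)), Add(-2, Mul(2, Pow(3, -1))))) = Add(Rational(-214, 3), Mul(Mul(2, -9, -18), Add(-2, Mul(2, Rational(1, 3))))) = Add(Rational(-214, 3), Mul(324, Add(-2, Rational(2, 3)))) = Add(Rational(-214, 3), Mul(324, Rational(-4, 3))) = Add(Rational(-214, 3), -432) = Rational(-1510, 3)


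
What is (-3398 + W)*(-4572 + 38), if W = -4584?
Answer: 36190388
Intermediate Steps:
(-3398 + W)*(-4572 + 38) = (-3398 - 4584)*(-4572 + 38) = -7982*(-4534) = 36190388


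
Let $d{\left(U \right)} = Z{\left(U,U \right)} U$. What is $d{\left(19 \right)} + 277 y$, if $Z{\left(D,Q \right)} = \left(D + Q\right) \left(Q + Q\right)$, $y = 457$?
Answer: $154025$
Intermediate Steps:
$Z{\left(D,Q \right)} = 2 Q \left(D + Q\right)$ ($Z{\left(D,Q \right)} = \left(D + Q\right) 2 Q = 2 Q \left(D + Q\right)$)
$d{\left(U \right)} = 4 U^{3}$ ($d{\left(U \right)} = 2 U \left(U + U\right) U = 2 U 2 U U = 4 U^{2} U = 4 U^{3}$)
$d{\left(19 \right)} + 277 y = 4 \cdot 19^{3} + 277 \cdot 457 = 4 \cdot 6859 + 126589 = 27436 + 126589 = 154025$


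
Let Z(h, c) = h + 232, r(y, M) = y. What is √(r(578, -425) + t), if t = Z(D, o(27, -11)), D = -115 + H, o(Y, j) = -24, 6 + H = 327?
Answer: 2*√254 ≈ 31.875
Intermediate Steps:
H = 321 (H = -6 + 327 = 321)
D = 206 (D = -115 + 321 = 206)
Z(h, c) = 232 + h
t = 438 (t = 232 + 206 = 438)
√(r(578, -425) + t) = √(578 + 438) = √1016 = 2*√254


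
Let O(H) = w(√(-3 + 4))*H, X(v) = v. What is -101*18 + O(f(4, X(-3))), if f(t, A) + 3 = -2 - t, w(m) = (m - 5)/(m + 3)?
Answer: -1809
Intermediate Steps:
w(m) = (-5 + m)/(3 + m)
f(t, A) = -5 - t (f(t, A) = -3 + (-2 - t) = -5 - t)
O(H) = -H (O(H) = ((-5 + √(-3 + 4))/(3 + √(-3 + 4)))*H = ((-5 + √1)/(3 + √1))*H = ((-5 + 1)/(3 + 1))*H = (-4/4)*H = ((¼)*(-4))*H = -H)
-101*18 + O(f(4, X(-3))) = -101*18 - (-5 - 1*4) = -1818 - (-5 - 4) = -1818 - 1*(-9) = -1818 + 9 = -1809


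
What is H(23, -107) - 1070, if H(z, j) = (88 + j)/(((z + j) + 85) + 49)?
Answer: -53519/50 ≈ -1070.4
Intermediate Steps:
H(z, j) = (88 + j)/(134 + j + z) (H(z, j) = (88 + j)/(((j + z) + 85) + 49) = (88 + j)/((85 + j + z) + 49) = (88 + j)/(134 + j + z))
H(23, -107) - 1070 = (88 - 107)/(134 - 107 + 23) - 1070 = -19/50 - 1070 = -53519/50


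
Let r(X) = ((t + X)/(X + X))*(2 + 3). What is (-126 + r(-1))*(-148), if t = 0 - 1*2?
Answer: 17538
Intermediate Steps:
t = -2 (t = 0 - 2 = -2)
r(X) = 5*(-2 + X)/(2*X) (r(X) = ((-2 + X)/(X + X))*(2 + 3) = ((-2 + X)/((2*X)))*5 = ((-2 + X)*(1/(2*X)))*5 = ((-2 + X)/(2*X))*5 = 5*(-2 + X)/(2*X))
(-126 + r(-1))*(-148) = (-126 + (5/2 - 5/(-1)))*(-148) = (-126 + (5/2 - 5*(-1)))*(-148) = (-126 + (5/2 + 5))*(-148) = (-126 + 15/2)*(-148) = -237/2*(-148) = 17538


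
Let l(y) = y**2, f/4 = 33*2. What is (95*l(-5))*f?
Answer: 627000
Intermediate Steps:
f = 264 (f = 4*(33*2) = 4*66 = 264)
(95*l(-5))*f = (95*(-5)**2)*264 = (95*25)*264 = 2375*264 = 627000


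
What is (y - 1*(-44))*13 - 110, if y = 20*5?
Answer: 1762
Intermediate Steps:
y = 100
(y - 1*(-44))*13 - 110 = (100 - 1*(-44))*13 - 110 = (100 + 44)*13 - 110 = 144*13 - 110 = 1872 - 110 = 1762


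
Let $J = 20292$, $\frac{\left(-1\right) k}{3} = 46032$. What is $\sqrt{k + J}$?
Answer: $2 i \sqrt{29451} \approx 343.23 i$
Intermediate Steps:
$k = -138096$ ($k = \left(-3\right) 46032 = -138096$)
$\sqrt{k + J} = \sqrt{-138096 + 20292} = \sqrt{-117804} = 2 i \sqrt{29451}$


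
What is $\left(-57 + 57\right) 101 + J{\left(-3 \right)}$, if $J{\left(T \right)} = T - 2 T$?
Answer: $3$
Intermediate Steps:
$J{\left(T \right)} = - T$
$\left(-57 + 57\right) 101 + J{\left(-3 \right)} = \left(-57 + 57\right) 101 - -3 = 0 \cdot 101 + 3 = 0 + 3 = 3$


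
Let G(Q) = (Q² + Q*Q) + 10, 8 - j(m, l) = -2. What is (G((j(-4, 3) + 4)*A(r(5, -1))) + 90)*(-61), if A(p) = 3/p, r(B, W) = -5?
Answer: -367708/25 ≈ -14708.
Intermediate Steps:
j(m, l) = 10 (j(m, l) = 8 - 1*(-2) = 8 + 2 = 10)
G(Q) = 10 + 2*Q² (G(Q) = (Q² + Q²) + 10 = 2*Q² + 10 = 10 + 2*Q²)
(G((j(-4, 3) + 4)*A(r(5, -1))) + 90)*(-61) = ((10 + 2*((10 + 4)*(3/(-5)))²) + 90)*(-61) = ((10 + 2*(14*(3*(-⅕)))²) + 90)*(-61) = ((10 + 2*(14*(-⅗))²) + 90)*(-61) = ((10 + 2*(-42/5)²) + 90)*(-61) = ((10 + 2*(1764/25)) + 90)*(-61) = ((10 + 3528/25) + 90)*(-61) = (3778/25 + 90)*(-61) = (6028/25)*(-61) = -367708/25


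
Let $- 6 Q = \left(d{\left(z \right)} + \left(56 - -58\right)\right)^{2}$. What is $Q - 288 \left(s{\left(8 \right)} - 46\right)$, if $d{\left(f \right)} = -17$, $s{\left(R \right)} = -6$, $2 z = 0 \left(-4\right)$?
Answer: $\frac{80447}{6} \approx 13408.0$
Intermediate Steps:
$z = 0$ ($z = \frac{0 \left(-4\right)}{2} = \frac{1}{2} \cdot 0 = 0$)
$Q = - \frac{9409}{6}$ ($Q = - \frac{\left(-17 + \left(56 - -58\right)\right)^{2}}{6} = - \frac{\left(-17 + \left(56 + 58\right)\right)^{2}}{6} = - \frac{\left(-17 + 114\right)^{2}}{6} = - \frac{97^{2}}{6} = \left(- \frac{1}{6}\right) 9409 = - \frac{9409}{6} \approx -1568.2$)
$Q - 288 \left(s{\left(8 \right)} - 46\right) = - \frac{9409}{6} - 288 \left(-6 - 46\right) = - \frac{9409}{6} - 288 \left(-52\right) = - \frac{9409}{6} - -14976 = - \frac{9409}{6} + 14976 = \frac{80447}{6}$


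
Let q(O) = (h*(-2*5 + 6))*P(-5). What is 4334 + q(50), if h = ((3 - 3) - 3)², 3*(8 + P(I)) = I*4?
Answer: 4862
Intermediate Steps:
P(I) = -8 + 4*I/3 (P(I) = -8 + (I*4)/3 = -8 + (4*I)/3 = -8 + 4*I/3)
h = 9 (h = (0 - 3)² = (-3)² = 9)
q(O) = 528 (q(O) = (9*(-2*5 + 6))*(-8 + (4/3)*(-5)) = (9*(-10 + 6))*(-8 - 20/3) = (9*(-4))*(-44/3) = -36*(-44/3) = 528)
4334 + q(50) = 4334 + 528 = 4862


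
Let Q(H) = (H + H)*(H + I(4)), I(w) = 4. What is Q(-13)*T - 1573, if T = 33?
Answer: 6149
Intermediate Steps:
Q(H) = 2*H*(4 + H) (Q(H) = (H + H)*(H + 4) = (2*H)*(4 + H) = 2*H*(4 + H))
Q(-13)*T - 1573 = (2*(-13)*(4 - 13))*33 - 1573 = (2*(-13)*(-9))*33 - 1573 = 234*33 - 1573 = 7722 - 1573 = 6149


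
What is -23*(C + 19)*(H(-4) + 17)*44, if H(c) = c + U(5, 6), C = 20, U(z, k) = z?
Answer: -710424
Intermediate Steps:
H(c) = 5 + c (H(c) = c + 5 = 5 + c)
-23*(C + 19)*(H(-4) + 17)*44 = -23*(20 + 19)*((5 - 4) + 17)*44 = -897*(1 + 17)*44 = -897*18*44 = -23*702*44 = -16146*44 = -710424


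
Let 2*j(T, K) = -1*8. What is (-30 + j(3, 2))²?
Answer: 1156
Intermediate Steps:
j(T, K) = -4 (j(T, K) = (-1*8)/2 = (½)*(-8) = -4)
(-30 + j(3, 2))² = (-30 - 4)² = (-34)² = 1156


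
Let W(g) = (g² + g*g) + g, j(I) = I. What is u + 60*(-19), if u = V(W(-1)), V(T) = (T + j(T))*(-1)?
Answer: -1142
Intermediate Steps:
W(g) = g + 2*g² (W(g) = (g² + g²) + g = 2*g² + g = g + 2*g²)
V(T) = -2*T (V(T) = (T + T)*(-1) = (2*T)*(-1) = -2*T)
u = -2 (u = -(-2)*(1 + 2*(-1)) = -(-2)*(1 - 2) = -(-2)*(-1) = -2*1 = -2)
u + 60*(-19) = -2 + 60*(-19) = -2 - 1140 = -1142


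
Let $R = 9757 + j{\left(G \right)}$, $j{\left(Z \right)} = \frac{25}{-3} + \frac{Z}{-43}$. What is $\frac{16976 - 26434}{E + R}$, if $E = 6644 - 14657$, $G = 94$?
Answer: $- \frac{1220082}{223619} \approx -5.4561$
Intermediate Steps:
$j{\left(Z \right)} = - \frac{25}{3} - \frac{Z}{43}$ ($j{\left(Z \right)} = 25 \left(- \frac{1}{3}\right) + Z \left(- \frac{1}{43}\right) = - \frac{25}{3} - \frac{Z}{43}$)
$E = -8013$
$R = \frac{1257296}{129}$ ($R = 9757 - \frac{1357}{129} = \frac{1257296}{129} \approx 9746.5$)
$\frac{16976 - 26434}{E + R} = \frac{16976 - 26434}{-8013 + \frac{1257296}{129}} = - \frac{9458}{\frac{223619}{129}} = \left(-9458\right) \frac{129}{223619} = - \frac{1220082}{223619}$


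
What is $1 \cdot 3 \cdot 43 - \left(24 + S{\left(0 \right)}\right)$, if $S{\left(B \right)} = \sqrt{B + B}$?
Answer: $105$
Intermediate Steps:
$S{\left(B \right)} = \sqrt{2} \sqrt{B}$ ($S{\left(B \right)} = \sqrt{2 B} = \sqrt{2} \sqrt{B}$)
$1 \cdot 3 \cdot 43 - \left(24 + S{\left(0 \right)}\right) = 1 \cdot 3 \cdot 43 - \left(24 + \sqrt{2} \sqrt{0}\right) = 3 \cdot 43 - \left(24 + \sqrt{2} \cdot 0\right) = 129 - 24 = 105$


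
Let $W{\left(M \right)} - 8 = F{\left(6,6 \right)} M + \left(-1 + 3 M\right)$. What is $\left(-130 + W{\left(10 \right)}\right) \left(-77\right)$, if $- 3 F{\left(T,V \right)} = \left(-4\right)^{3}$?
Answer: $- \frac{27797}{3} \approx -9265.7$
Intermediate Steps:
$F{\left(T,V \right)} = \frac{64}{3}$ ($F{\left(T,V \right)} = - \frac{\left(-4\right)^{3}}{3} = \left(- \frac{1}{3}\right) \left(-64\right) = \frac{64}{3}$)
$W{\left(M \right)} = 7 + \frac{73 M}{3}$ ($W{\left(M \right)} = 8 + \left(\frac{64 M}{3} + \left(-1 + 3 M\right)\right) = 8 + \left(-1 + \frac{73 M}{3}\right) = 7 + \frac{73 M}{3}$)
$\left(-130 + W{\left(10 \right)}\right) \left(-77\right) = \left(-130 + \left(7 + \frac{73}{3} \cdot 10\right)\right) \left(-77\right) = \left(-130 + \left(7 + \frac{730}{3}\right)\right) \left(-77\right) = \left(-130 + \frac{751}{3}\right) \left(-77\right) = \frac{361}{3} \left(-77\right) = - \frac{27797}{3}$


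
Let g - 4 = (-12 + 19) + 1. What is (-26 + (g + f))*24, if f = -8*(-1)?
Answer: -144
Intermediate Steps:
g = 12 (g = 4 + ((-12 + 19) + 1) = 4 + (7 + 1) = 4 + 8 = 12)
f = 8
(-26 + (g + f))*24 = (-26 + (12 + 8))*24 = (-26 + 20)*24 = -6*24 = -144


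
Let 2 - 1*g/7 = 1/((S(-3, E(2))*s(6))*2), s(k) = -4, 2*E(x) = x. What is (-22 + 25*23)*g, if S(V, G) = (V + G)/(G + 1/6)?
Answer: 716135/96 ≈ 7459.7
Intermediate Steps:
E(x) = x/2
S(V, G) = (G + V)/(⅙ + G) (S(V, G) = (G + V)/(G + ⅙) = (G + V)/(⅙ + G))
g = 1295/96 (g = 14 - 7*(-(1 + 6*((½)*2))/(48*((½)*2 - 3))) = 14 - 7*(-(1 + 6*1)/(48*(1 - 3))) = 14 - 7/(((6*(-2)/(1 + 6))*(-4))*2) = 14 - 7/(((6*(-2)/7)*(-4))*2) = 14 - 7/(((6*(⅐)*(-2))*(-4))*2) = 14 - 7/(-12/7*(-4)*2) = 14 - 7/((48/7)*2) = 14 - 7/96/7 = 14 - 7*7/96 = 14 - 49/96 = 1295/96 ≈ 13.490)
(-22 + 25*23)*g = (-22 + 25*23)*(1295/96) = (-22 + 575)*(1295/96) = 553*(1295/96) = 716135/96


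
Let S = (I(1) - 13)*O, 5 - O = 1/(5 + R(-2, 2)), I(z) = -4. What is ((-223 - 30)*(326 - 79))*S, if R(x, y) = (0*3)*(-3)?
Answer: 25496328/5 ≈ 5.0993e+6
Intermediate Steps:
R(x, y) = 0 (R(x, y) = 0*(-3) = 0)
O = 24/5 (O = 5 - 1/(5 + 0) = 5 - 1/5 = 24/5 ≈ 4.8000)
S = -408/5 (S = (-4 - 13)*(24/5) = -17*24/5 = -408/5 ≈ -81.600)
((-223 - 30)*(326 - 79))*S = ((-223 - 30)*(326 - 79))*(-408/5) = -253*247*(-408/5) = -62491*(-408/5) = 25496328/5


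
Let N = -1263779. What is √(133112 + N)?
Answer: I*√1130667 ≈ 1063.3*I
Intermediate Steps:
√(133112 + N) = √(133112 - 1263779) = √(-1130667) = I*√1130667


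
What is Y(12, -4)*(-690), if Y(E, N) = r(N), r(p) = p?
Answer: 2760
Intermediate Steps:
Y(E, N) = N
Y(12, -4)*(-690) = -4*(-690) = 2760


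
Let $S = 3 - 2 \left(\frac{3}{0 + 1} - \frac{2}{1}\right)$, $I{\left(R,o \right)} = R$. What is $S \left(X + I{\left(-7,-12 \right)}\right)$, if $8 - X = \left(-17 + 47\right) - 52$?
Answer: $23$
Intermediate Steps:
$S = 1$ ($S = 3 - 2 \left(\frac{3}{1} - 2\right) = 3 - 2 \left(3 \cdot 1 - 2\right) = 3 - 2 \left(3 - 2\right) = 3 - 2 = 1$)
$X = 30$ ($X = 8 - \left(\left(-17 + 47\right) - 52\right) = 8 - \left(30 - 52\right) = 8 - -22 = 8 + 22 = 30$)
$S \left(X + I{\left(-7,-12 \right)}\right) = 1 \left(30 - 7\right) = 1 \cdot 23 = 23$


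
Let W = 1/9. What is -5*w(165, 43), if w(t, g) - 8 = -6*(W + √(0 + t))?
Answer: -110/3 + 30*√165 ≈ 348.69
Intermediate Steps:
W = ⅑ ≈ 0.11111
w(t, g) = 22/3 - 6*√t (w(t, g) = 8 - 6*(⅑ + √(0 + t)) = 8 - 6*(⅑ + √t) = 8 + (-⅔ - 6*√t) = 22/3 - 6*√t)
-5*w(165, 43) = -5*(22/3 - 6*√165) = -110/3 + 30*√165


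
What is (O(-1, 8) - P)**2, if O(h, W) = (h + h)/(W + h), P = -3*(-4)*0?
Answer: 4/49 ≈ 0.081633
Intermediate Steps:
P = 0 (P = 12*0 = 0)
O(h, W) = 2*h/(W + h) (O(h, W) = (2*h)/(W + h) = 2*h/(W + h))
(O(-1, 8) - P)**2 = (2*(-1)/(8 - 1) - 1*0)**2 = (2*(-1)/7 + 0)**2 = (2*(-1)*(1/7) + 0)**2 = (-2/7 + 0)**2 = (-2/7)**2 = 4/49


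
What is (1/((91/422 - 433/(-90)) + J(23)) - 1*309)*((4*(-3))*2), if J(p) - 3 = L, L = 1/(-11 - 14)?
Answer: 2810792736/379171 ≈ 7413.0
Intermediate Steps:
L = -1/25 (L = 1/(-25) = -1/25 ≈ -0.040000)
J(p) = 74/25 (J(p) = 3 - 1/25 = 74/25)
(1/((91/422 - 433/(-90)) + J(23)) - 1*309)*((4*(-3))*2) = (1/((91/422 - 433/(-90)) + 74/25) - 1*309)*((4*(-3))*2) = (1/((91*(1/422) - 433*(-1/90)) + 74/25) - 309)*(-12*2) = (1/((91/422 + 433/90) + 74/25) - 309)*(-24) = (1/(47729/9495 + 74/25) - 309)*(-24) = (1/(379171/47475) - 309)*(-24) = (47475/379171 - 309)*(-24) = -117116364/379171*(-24) = 2810792736/379171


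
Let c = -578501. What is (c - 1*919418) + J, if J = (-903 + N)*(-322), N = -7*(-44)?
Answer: -1306329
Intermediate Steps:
N = 308
J = 191590 (J = (-903 + 308)*(-322) = -595*(-322) = 191590)
(c - 1*919418) + J = (-578501 - 1*919418) + 191590 = (-578501 - 919418) + 191590 = -1497919 + 191590 = -1306329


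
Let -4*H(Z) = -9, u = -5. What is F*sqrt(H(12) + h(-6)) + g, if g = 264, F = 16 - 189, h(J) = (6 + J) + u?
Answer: 264 - 173*I*sqrt(11)/2 ≈ 264.0 - 286.89*I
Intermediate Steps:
H(Z) = 9/4 (H(Z) = -1/4*(-9) = 9/4)
h(J) = 1 + J (h(J) = (6 + J) - 5 = 1 + J)
F = -173
F*sqrt(H(12) + h(-6)) + g = -173*sqrt(9/4 + (1 - 6)) + 264 = -173*sqrt(9/4 - 5) + 264 = -173*I*sqrt(11)/2 + 264 = 264 - 173*I*sqrt(11)/2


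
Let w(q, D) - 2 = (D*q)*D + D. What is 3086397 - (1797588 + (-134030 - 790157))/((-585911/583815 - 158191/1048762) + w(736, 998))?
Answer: 125936257703371151915428341/40803648316139005043 ≈ 3.0864e+6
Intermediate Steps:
w(q, D) = 2 + D + q*D² (w(q, D) = 2 + ((D*q)*D + D) = 2 + (q*D² + D) = 2 + (D + q*D²) = 2 + D + q*D²)
3086397 - (1797588 + (-134030 - 790157))/((-585911/583815 - 158191/1048762) + w(736, 998)) = 3086397 - (1797588 + (-134030 - 790157))/((-585911/583815 - 158191/1048762) + (2 + 998 + 736*998²)) = 3086397 - (1797588 - 924187)/((-585911*1/583815 - 158191*1/1048762) + (2 + 998 + 736*996004)) = 3086397 - 873401/((-585911/583815 - 14381/95342) + (2 + 998 + 733058944)) = 3086397 - 873401/(-64257770077/55662089730 + 733059944) = 3086397 - 873401/40803648316139005043/55662089730 = 3086397 - 873401*55662089730/40803648316139005043 = 3086397 - 1*48615324832271730/40803648316139005043 = 3086397 - 48615324832271730/40803648316139005043 = 125936257703371151915428341/40803648316139005043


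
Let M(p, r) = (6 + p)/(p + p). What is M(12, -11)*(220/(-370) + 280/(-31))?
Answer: -16563/2294 ≈ -7.2201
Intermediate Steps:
M(p, r) = (6 + p)/(2*p) (M(p, r) = (6 + p)/((2*p)) = (6 + p)*(1/(2*p)) = (6 + p)/(2*p))
M(12, -11)*(220/(-370) + 280/(-31)) = ((½)*(6 + 12)/12)*(220/(-370) + 280/(-31)) = ((½)*(1/12)*18)*(220*(-1/370) + 280*(-1/31)) = 3*(-22/37 - 280/31)/4 = (¾)*(-11042/1147) = -16563/2294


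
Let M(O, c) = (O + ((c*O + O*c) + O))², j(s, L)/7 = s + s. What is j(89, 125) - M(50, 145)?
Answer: -213158754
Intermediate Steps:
j(s, L) = 14*s (j(s, L) = 7*(s + s) = 7*(2*s) = 14*s)
M(O, c) = (2*O + 2*O*c)² (M(O, c) = (O + ((O*c + O*c) + O))² = (O + (2*O*c + O))² = (O + (O + 2*O*c))² = (2*O + 2*O*c)²)
j(89, 125) - M(50, 145) = 14*89 - 4*50²*(1 + 145)² = 1246 - 4*2500*146² = 1246 - 4*2500*21316 = 1246 - 1*213160000 = 1246 - 213160000 = -213158754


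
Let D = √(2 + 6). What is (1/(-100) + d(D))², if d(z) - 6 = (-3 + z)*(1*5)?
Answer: 2811801/10000 - 901*√2/5 ≈ 26.339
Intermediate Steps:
D = 2*√2 (D = √8 = 2*√2 ≈ 2.8284)
d(z) = -9 + 5*z (d(z) = 6 + (-3 + z)*(1*5) = 6 + (-3 + z)*5 = 6 + (-15 + 5*z) = -9 + 5*z)
(1/(-100) + d(D))² = (1/(-100) + (-9 + 5*(2*√2)))² = (1*(-1/100) + (-9 + 10*√2))² = (-1/100 + (-9 + 10*√2))² = (-901/100 + 10*√2)²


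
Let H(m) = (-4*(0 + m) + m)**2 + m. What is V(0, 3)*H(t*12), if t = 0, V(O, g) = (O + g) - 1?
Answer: 0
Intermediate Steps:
V(O, g) = -1 + O + g
H(m) = m + 9*m**2 (H(m) = (-4*m + m)**2 + m = (-3*m)**2 + m = 9*m**2 + m = m + 9*m**2)
V(0, 3)*H(t*12) = (-1 + 0 + 3)*((0*12)*(1 + 9*(0*12))) = 2*(0*(1 + 9*0)) = 2*(0*(1 + 0)) = 2*(0*1) = 2*0 = 0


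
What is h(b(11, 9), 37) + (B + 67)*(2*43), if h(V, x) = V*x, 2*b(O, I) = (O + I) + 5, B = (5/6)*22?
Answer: 46807/6 ≈ 7801.2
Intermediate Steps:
B = 55/3 (B = (5*(1/6))*22 = (5/6)*22 = 55/3 ≈ 18.333)
b(O, I) = 5/2 + I/2 + O/2 (b(O, I) = ((O + I) + 5)/2 = ((I + O) + 5)/2 = (5 + I + O)/2 = 5/2 + I/2 + O/2)
h(b(11, 9), 37) + (B + 67)*(2*43) = (5/2 + (1/2)*9 + (1/2)*11)*37 + (55/3 + 67)*(2*43) = (5/2 + 9/2 + 11/2)*37 + (256/3)*86 = (25/2)*37 + 22016/3 = 925/2 + 22016/3 = 46807/6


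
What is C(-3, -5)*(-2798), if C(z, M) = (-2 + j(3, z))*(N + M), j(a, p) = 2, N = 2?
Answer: 0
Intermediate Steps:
C(z, M) = 0 (C(z, M) = (-2 + 2)*(2 + M) = 0*(2 + M) = 0)
C(-3, -5)*(-2798) = 0*(-2798) = 0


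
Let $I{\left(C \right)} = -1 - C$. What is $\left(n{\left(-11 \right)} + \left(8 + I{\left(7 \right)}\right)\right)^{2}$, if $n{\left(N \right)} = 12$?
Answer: $144$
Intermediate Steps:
$\left(n{\left(-11 \right)} + \left(8 + I{\left(7 \right)}\right)\right)^{2} = \left(12 + \left(8 - 8\right)\right)^{2} = \left(12 + 0\right)^{2} = 12^{2} = 144$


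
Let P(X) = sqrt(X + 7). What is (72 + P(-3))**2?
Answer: 5476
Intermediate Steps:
P(X) = sqrt(7 + X)
(72 + P(-3))**2 = (72 + sqrt(7 - 3))**2 = (72 + sqrt(4))**2 = (72 + 2)**2 = 74**2 = 5476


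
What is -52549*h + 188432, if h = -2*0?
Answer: 188432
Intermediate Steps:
h = 0
-52549*h + 188432 = -52549*0 + 188432 = 0 + 188432 = 188432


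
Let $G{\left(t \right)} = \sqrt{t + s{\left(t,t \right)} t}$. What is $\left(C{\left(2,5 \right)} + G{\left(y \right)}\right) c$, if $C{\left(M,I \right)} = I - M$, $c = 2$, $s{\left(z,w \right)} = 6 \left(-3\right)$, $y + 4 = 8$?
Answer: $6 + 4 i \sqrt{17} \approx 6.0 + 16.492 i$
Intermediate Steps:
$y = 4$ ($y = -4 + 8 = 4$)
$s{\left(z,w \right)} = -18$
$G{\left(t \right)} = \sqrt{17} \sqrt{- t}$ ($G{\left(t \right)} = \sqrt{t - 18 t} = \sqrt{- 17 t} = \sqrt{17} \sqrt{- t}$)
$\left(C{\left(2,5 \right)} + G{\left(y \right)}\right) c = \left(\left(5 - 2\right) + \sqrt{17} \sqrt{\left(-1\right) 4}\right) 2 = \left(\left(5 - 2\right) + \sqrt{17} \sqrt{-4}\right) 2 = \left(3 + \sqrt{17} \cdot 2 i\right) 2 = \left(3 + 2 i \sqrt{17}\right) 2 = 6 + 4 i \sqrt{17}$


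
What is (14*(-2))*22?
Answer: -616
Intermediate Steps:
(14*(-2))*22 = -28*22 = -616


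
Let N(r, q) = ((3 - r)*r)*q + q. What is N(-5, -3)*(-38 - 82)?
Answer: -14040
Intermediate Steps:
N(r, q) = q + q*r*(3 - r) (N(r, q) = (r*(3 - r))*q + q = q*r*(3 - r) + q = q + q*r*(3 - r))
N(-5, -3)*(-38 - 82) = (-3*(1 - 1*(-5)² + 3*(-5)))*(-38 - 82) = -3*(1 - 1*25 - 15)*(-120) = -3*(1 - 25 - 15)*(-120) = -3*(-39)*(-120) = 117*(-120) = -14040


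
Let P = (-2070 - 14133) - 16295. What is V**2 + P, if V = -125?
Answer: -16873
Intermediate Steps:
P = -32498 (P = -16203 - 16295 = -32498)
V**2 + P = (-125)**2 - 32498 = 15625 - 32498 = -16873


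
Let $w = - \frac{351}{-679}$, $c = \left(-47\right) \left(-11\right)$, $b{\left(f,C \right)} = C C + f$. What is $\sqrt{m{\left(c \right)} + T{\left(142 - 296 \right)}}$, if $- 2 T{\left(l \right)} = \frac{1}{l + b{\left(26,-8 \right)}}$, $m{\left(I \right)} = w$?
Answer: $\frac{\sqrt{61934306}}{10864} \approx 0.7244$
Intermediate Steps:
$b{\left(f,C \right)} = f + C^{2}$ ($b{\left(f,C \right)} = C^{2} + f = f + C^{2}$)
$c = 517$
$w = \frac{351}{679}$ ($w = \left(-351\right) \left(- \frac{1}{679}\right) = \frac{351}{679} \approx 0.51694$)
$m{\left(I \right)} = \frac{351}{679}$
$T{\left(l \right)} = - \frac{1}{2 \left(90 + l\right)}$ ($T{\left(l \right)} = - \frac{1}{2 \left(l + \left(26 + \left(-8\right)^{2}\right)\right)} = - \frac{1}{2 \left(l + \left(26 + 64\right)\right)} = - \frac{1}{2 \left(l + 90\right)} = - \frac{1}{2 \left(90 + l\right)}$)
$\sqrt{m{\left(c \right)} + T{\left(142 - 296 \right)}} = \sqrt{\frac{351}{679} - \frac{1}{180 + 2 \left(142 - 296\right)}} = \sqrt{\frac{351}{679} - \frac{1}{180 + 2 \left(-154\right)}} = \sqrt{\frac{351}{679} - \frac{1}{180 - 308}} = \sqrt{\frac{351}{679} - \frac{1}{-128}} = \sqrt{\frac{351}{679} - - \frac{1}{128}} = \sqrt{\frac{351}{679} + \frac{1}{128}} = \sqrt{\frac{45607}{86912}} = \frac{\sqrt{61934306}}{10864}$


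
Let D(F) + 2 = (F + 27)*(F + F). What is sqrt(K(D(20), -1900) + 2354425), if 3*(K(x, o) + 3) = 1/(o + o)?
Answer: sqrt(3059806831086)/1140 ≈ 1534.4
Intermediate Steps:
D(F) = -2 + 2*F*(27 + F) (D(F) = -2 + (F + 27)*(F + F) = -2 + (27 + F)*(2*F) = -2 + 2*F*(27 + F))
K(x, o) = -3 + 1/(6*o) (K(x, o) = -3 + 1/(3*(o + o)) = -3 + 1/(3*((2*o))) = -3 + (1/(2*o))/3 = -3 + 1/(6*o))
sqrt(K(D(20), -1900) + 2354425) = sqrt((-3 + (1/6)/(-1900)) + 2354425) = sqrt((-3 + (1/6)*(-1/1900)) + 2354425) = sqrt((-3 - 1/11400) + 2354425) = sqrt(-34201/11400 + 2354425) = sqrt(26840410799/11400) = sqrt(3059806831086)/1140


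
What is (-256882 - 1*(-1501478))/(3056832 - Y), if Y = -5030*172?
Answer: 311149/980498 ≈ 0.31734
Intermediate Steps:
Y = -865160
(-256882 - 1*(-1501478))/(3056832 - Y) = (-256882 - 1*(-1501478))/(3056832 - 1*(-865160)) = (-256882 + 1501478)/(3056832 + 865160) = 1244596/3921992 = 1244596*(1/3921992) = 311149/980498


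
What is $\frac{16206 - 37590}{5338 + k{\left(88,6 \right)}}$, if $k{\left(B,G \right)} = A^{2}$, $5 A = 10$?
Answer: $- \frac{10692}{2671} \approx -4.003$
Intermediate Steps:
$A = 2$ ($A = \frac{1}{5} \cdot 10 = 2$)
$k{\left(B,G \right)} = 4$ ($k{\left(B,G \right)} = 2^{2} = 4$)
$\frac{16206 - 37590}{5338 + k{\left(88,6 \right)}} = \frac{16206 - 37590}{5338 + 4} = - \frac{21384}{5342} = \left(-21384\right) \frac{1}{5342} = - \frac{10692}{2671}$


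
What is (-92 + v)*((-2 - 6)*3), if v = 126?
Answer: -816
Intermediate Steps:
(-92 + v)*((-2 - 6)*3) = (-92 + 126)*((-2 - 6)*3) = 34*(-8*3) = 34*(-24) = -816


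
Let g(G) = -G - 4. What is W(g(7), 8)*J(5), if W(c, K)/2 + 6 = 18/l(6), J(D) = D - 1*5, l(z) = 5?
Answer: 0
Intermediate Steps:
J(D) = -5 + D (J(D) = D - 5 = -5 + D)
g(G) = -4 - G
W(c, K) = -24/5 (W(c, K) = -12 + 2*(18/5) = -12 + 36/5 = -24/5)
W(g(7), 8)*J(5) = -24*(-5 + 5)/5 = -24/5*0 = 0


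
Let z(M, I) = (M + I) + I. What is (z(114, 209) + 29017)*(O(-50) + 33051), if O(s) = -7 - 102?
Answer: 973403158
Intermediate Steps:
O(s) = -109
z(M, I) = M + 2*I (z(M, I) = (I + M) + I = M + 2*I)
(z(114, 209) + 29017)*(O(-50) + 33051) = ((114 + 2*209) + 29017)*(-109 + 33051) = ((114 + 418) + 29017)*32942 = (532 + 29017)*32942 = 29549*32942 = 973403158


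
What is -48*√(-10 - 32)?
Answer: -48*I*√42 ≈ -311.08*I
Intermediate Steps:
-48*√(-10 - 32) = -48*I*√42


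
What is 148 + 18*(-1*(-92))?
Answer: 1804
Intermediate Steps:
148 + 18*(-1*(-92)) = 148 + 18*92 = 148 + 1656 = 1804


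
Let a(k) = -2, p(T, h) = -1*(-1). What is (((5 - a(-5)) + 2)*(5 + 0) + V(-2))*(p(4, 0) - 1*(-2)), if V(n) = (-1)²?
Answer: 138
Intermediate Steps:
p(T, h) = 1
V(n) = 1
(((5 - a(-5)) + 2)*(5 + 0) + V(-2))*(p(4, 0) - 1*(-2)) = (((5 - 1*(-2)) + 2)*(5 + 0) + 1)*(1 - 1*(-2)) = (((5 + 2) + 2)*5 + 1)*(1 + 2) = ((7 + 2)*5 + 1)*3 = (9*5 + 1)*3 = (45 + 1)*3 = 46*3 = 138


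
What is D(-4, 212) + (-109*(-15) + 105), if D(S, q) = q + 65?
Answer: 2017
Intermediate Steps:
D(S, q) = 65 + q
D(-4, 212) + (-109*(-15) + 105) = (65 + 212) + (-109*(-15) + 105) = 277 + (1635 + 105) = 277 + 1740 = 2017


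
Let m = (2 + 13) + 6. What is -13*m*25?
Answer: -6825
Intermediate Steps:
m = 21 (m = 15 + 6 = 21)
-13*m*25 = -13*21*25 = -273*25 = -6825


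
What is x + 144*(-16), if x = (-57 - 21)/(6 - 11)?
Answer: -11442/5 ≈ -2288.4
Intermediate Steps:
x = 78/5 (x = -78/(-5) = -78*(-⅕) = 78/5 ≈ 15.600)
x + 144*(-16) = 78/5 + 144*(-16) = 78/5 - 2304 = -11442/5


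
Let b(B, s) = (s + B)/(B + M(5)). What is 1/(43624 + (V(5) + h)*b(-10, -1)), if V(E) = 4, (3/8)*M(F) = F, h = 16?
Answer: 1/43558 ≈ 2.2958e-5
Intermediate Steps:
M(F) = 8*F/3
b(B, s) = (B + s)/(40/3 + B) (b(B, s) = (s + B)/(B + (8/3)*5) = (B + s)/(B + 40/3) = (B + s)/(40/3 + B))
1/(43624 + (V(5) + h)*b(-10, -1)) = 1/(43624 + (4 + 16)*(3*(-10 - 1)/(40 + 3*(-10)))) = 1/(43624 + 20*(3*(-11)/(40 - 30))) = 1/(43624 + 20*(3*(-11)/10)) = 1/(43624 + 20*(3*(⅒)*(-11))) = 1/(43624 + 20*(-33/10)) = 1/(43624 - 66) = 1/43558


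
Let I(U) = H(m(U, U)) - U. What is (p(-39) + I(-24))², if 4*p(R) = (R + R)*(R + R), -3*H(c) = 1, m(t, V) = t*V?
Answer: 21473956/9 ≈ 2.3860e+6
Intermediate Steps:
m(t, V) = V*t
H(c) = -⅓ (H(c) = -⅓*1 = -⅓)
I(U) = -⅓ - U
p(R) = R² (p(R) = ((R + R)*(R + R))/4 = ((2*R)*(2*R))/4 = (4*R²)/4 = R²)
(p(-39) + I(-24))² = ((-39)² + (-⅓ - 1*(-24)))² = (1521 + (-⅓ + 24))² = (1521 + 71/3)² = (4634/3)² = 21473956/9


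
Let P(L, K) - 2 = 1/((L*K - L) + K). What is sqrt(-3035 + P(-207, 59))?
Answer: 2*I*sqrt(108225638911)/11947 ≈ 55.073*I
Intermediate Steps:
P(L, K) = 2 + 1/(K - L + K*L) (P(L, K) = 2 + 1/((L*K - L) + K) = 2 + 1/((K*L - L) + K) = 2 + 1/((-L + K*L) + K) = 2 + 1/(K - L + K*L))
sqrt(-3035 + P(-207, 59)) = sqrt(-3035 + (1 - 2*(-207) + 2*59 + 2*59*(-207))/(59 - 1*(-207) + 59*(-207))) = sqrt(-3035 + (1 + 414 + 118 - 24426)/(59 + 207 - 12213)) = sqrt(-3035 - 23893/(-11947)) = sqrt(-3035 - 1/11947*(-23893)) = sqrt(-3035 + 23893/11947) = sqrt(-36235252/11947) = 2*I*sqrt(108225638911)/11947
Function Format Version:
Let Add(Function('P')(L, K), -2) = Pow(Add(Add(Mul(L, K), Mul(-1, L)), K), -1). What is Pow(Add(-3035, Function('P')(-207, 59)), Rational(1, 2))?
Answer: Mul(Rational(2, 11947), I, Pow(108225638911, Rational(1, 2))) ≈ Mul(55.073, I)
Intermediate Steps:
Function('P')(L, K) = Add(2, Pow(Add(K, Mul(-1, L), Mul(K, L)), -1)) (Function('P')(L, K) = Add(2, Pow(Add(Add(Mul(L, K), Mul(-1, L)), K), -1)) = Add(2, Pow(Add(Add(Mul(K, L), Mul(-1, L)), K), -1)) = Add(2, Pow(Add(Add(Mul(-1, L), Mul(K, L)), K), -1)) = Add(2, Pow(Add(K, Mul(-1, L), Mul(K, L)), -1)))
Pow(Add(-3035, Function('P')(-207, 59)), Rational(1, 2)) = Pow(Add(-3035, Mul(Pow(Add(59, Mul(-1, -207), Mul(59, -207)), -1), Add(1, Mul(-2, -207), Mul(2, 59), Mul(2, 59, -207)))), Rational(1, 2)) = Pow(Add(-3035, Mul(Pow(Add(59, 207, -12213), -1), Add(1, 414, 118, -24426))), Rational(1, 2)) = Pow(Add(-3035, Mul(Pow(-11947, -1), -23893)), Rational(1, 2)) = Pow(Add(-3035, Mul(Rational(-1, 11947), -23893)), Rational(1, 2)) = Pow(Add(-3035, Rational(23893, 11947)), Rational(1, 2)) = Pow(Rational(-36235252, 11947), Rational(1, 2)) = Mul(Rational(2, 11947), I, Pow(108225638911, Rational(1, 2)))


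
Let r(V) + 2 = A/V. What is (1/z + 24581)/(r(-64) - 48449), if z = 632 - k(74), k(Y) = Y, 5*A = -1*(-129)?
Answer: -2194591840/4325741271 ≈ -0.50733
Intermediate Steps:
A = 129/5 (A = (-1*(-129))/5 = (⅕)*129 = 129/5 ≈ 25.800)
r(V) = -2 + 129/(5*V)
z = 558 (z = 632 - 1*74 = 632 - 74 = 558)
(1/z + 24581)/(r(-64) - 48449) = (1/558 + 24581)/((-2 + (129/5)/(-64)) - 48449) = (1/558 + 24581)/((-2 + (129/5)*(-1/64)) - 48449) = 13716199/(558*((-2 - 129/320) - 48449)) = 13716199/(558*(-769/320 - 48449)) = 13716199/(558*(-15504449/320)) = (13716199/558)*(-320/15504449) = -2194591840/4325741271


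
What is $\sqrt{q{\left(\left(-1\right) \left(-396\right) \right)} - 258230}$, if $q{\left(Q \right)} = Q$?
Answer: $i \sqrt{257834} \approx 507.77 i$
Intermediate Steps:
$\sqrt{q{\left(\left(-1\right) \left(-396\right) \right)} - 258230} = \sqrt{\left(-1\right) \left(-396\right) - 258230} = \sqrt{396 - 258230} = \sqrt{-257834} = i \sqrt{257834}$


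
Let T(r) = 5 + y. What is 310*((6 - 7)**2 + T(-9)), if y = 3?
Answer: 2790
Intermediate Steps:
T(r) = 8 (T(r) = 5 + 3 = 8)
310*((6 - 7)**2 + T(-9)) = 310*((6 - 7)**2 + 8) = 310*((-1)**2 + 8) = 310*(1 + 8) = 310*9 = 2790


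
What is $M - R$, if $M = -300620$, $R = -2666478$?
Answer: $2365858$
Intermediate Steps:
$M - R = -300620 - -2666478 = -300620 + 2666478 = 2365858$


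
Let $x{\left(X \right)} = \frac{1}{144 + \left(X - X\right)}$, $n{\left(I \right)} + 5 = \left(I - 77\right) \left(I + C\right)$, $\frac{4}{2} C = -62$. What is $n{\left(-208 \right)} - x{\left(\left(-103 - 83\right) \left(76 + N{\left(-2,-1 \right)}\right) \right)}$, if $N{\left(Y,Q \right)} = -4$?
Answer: $\frac{9807839}{144} \approx 68110.0$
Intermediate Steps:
$C = -31$ ($C = \frac{1}{2} \left(-62\right) = -31$)
$n{\left(I \right)} = -5 + \left(-77 + I\right) \left(-31 + I\right)$ ($n{\left(I \right)} = -5 + \left(I - 77\right) \left(I - 31\right) = -5 + \left(-77 + I\right) \left(-31 + I\right)$)
$x{\left(X \right)} = \frac{1}{144}$ ($x{\left(X \right)} = \frac{1}{144 + 0} = \frac{1}{144}$)
$n{\left(-208 \right)} - x{\left(\left(-103 - 83\right) \left(76 + N{\left(-2,-1 \right)}\right) \right)} = \left(2382 + \left(-208\right)^{2} - -22464\right) - \frac{1}{144} = \left(2382 + 43264 + 22464\right) - \frac{1}{144} = 68110 - \frac{1}{144} = \frac{9807839}{144}$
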